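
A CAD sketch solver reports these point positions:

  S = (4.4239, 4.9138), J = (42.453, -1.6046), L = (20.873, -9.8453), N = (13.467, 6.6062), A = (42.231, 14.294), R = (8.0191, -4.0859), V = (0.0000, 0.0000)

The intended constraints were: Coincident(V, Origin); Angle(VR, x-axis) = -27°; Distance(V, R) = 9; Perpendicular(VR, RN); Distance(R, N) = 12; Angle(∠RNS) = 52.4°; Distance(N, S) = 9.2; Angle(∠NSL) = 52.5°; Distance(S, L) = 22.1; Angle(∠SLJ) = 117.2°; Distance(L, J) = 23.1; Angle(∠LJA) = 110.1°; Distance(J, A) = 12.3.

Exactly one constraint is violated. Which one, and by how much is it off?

Distance(J, A) = 12.3 — off by 3.60.

V = (0.00, 0.00) ✓; VR at -27.00° ✓; |VR| = 9.000 ✓; ∠(VR, RN) = 90.00° ✓; |RN| = 12.00 ✓; ∠RNS = 52.40° ✓; |NS| = 9.200 ✓; ∠NSL = 52.50° ✓; |SL| = 22.10 ✓; ∠SLJ = 117.2° ✓; |LJ| = 23.10 ✓; ∠LJA = 110.1° ✓; |JA| = 15.90 ✗.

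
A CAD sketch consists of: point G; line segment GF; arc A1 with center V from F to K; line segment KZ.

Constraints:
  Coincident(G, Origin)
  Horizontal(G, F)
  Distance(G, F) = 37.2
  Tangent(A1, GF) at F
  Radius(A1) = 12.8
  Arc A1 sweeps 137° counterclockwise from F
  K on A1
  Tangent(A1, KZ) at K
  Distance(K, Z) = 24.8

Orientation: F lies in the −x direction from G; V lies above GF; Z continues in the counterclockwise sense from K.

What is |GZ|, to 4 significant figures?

60.82

G is at the origin; G and F share the same y with |GF| = 37.2 and F on the −x side, so F = (-37.20, 0.000). The tangent condition forces VF to be normal to GF, so V = F + (0, 12.8) = (-37.20, 12.80). On A1, F sits at bearing -90° from V; a 137° counterclockwise sweep puts K at bearing 47°, so K = V + 12.8·(cos 47°, sin 47°) = (-28.47, 22.16). Tangency of A1 to KZ means the radius VK is perpendicular to KZ, so KZ runs along (−sin 47°, cos 47°); with |KZ| = 24.8, Z = (-46.61, 39.07). Then |GZ| = |Z − G| = 60.82.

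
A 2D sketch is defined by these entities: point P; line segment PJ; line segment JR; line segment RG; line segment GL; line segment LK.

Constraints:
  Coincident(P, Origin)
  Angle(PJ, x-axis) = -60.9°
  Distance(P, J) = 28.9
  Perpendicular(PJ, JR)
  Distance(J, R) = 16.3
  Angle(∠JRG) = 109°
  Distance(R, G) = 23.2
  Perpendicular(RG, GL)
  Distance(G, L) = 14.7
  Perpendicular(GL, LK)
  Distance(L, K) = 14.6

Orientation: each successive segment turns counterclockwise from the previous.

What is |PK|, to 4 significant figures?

16.81

P is at the origin; PJ runs at -60.9° with length 28.9, so J = (14.06, -25.25). PJ ⟂ JR, so JR runs at 29.10°; with |JR| = 16.3, R = (28.30, -17.32). ∠JRG = 109.0° gives RG at 100.1° from the x-axis; with |RG| = 23.2, G = (24.23, 5.516). The perpendicularity gives GL at right angles to RG, so GL runs at -169.9°; with |GL| = 14.7, L = (9.757, 2.938). GL ⟂ LK, so LK runs at -79.90°; with |LK| = 14.6, K = (12.32, -11.44). Then |PK| = |K − P| = 16.81.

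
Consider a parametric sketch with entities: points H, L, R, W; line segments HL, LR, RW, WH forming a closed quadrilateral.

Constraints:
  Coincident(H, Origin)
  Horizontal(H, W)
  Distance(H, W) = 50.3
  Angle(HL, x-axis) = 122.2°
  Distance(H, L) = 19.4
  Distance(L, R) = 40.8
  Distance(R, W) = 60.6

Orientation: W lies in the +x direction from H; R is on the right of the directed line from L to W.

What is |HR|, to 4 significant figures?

24.65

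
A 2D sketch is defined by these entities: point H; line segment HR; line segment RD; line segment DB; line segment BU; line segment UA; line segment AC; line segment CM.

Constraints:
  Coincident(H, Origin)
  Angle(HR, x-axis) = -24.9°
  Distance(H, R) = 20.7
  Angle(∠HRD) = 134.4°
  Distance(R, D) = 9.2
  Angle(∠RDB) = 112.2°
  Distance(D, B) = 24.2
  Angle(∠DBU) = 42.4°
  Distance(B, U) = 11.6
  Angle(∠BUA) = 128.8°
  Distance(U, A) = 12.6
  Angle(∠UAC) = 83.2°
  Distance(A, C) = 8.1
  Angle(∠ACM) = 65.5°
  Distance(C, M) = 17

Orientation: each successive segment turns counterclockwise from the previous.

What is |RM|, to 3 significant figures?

21.8

H is at the origin; HR runs at -24.9° with length 20.7, so R = (18.8, -8.72). ∠HRD = 134.4° gives RD at 20.7° from the x-axis; with |RD| = 9.2, D = (27.4, -5.46). ∠RDB = 112.2° gives DB at 88.5° from the x-axis; with |DB| = 24.2, B = (28.0, 18.7). ∠DBU = 42.4° gives BU at -134° from the x-axis; with |BU| = 11.6, U = (20.0, 10.4). ∠BUA = 128.8° gives UA at -82.7° from the x-axis; with |UA| = 12.6, A = (21.6, -2.13). ∠UAC = 83.2° gives AC at 14.1° from the x-axis; with |AC| = 8.1, C = (29.4, -0.155). ∠ACM = 65.5° gives CM at 129° from the x-axis; with |CM| = 17.0, M = (18.8, 13.1). Then |RM| = |M − R| = 21.8.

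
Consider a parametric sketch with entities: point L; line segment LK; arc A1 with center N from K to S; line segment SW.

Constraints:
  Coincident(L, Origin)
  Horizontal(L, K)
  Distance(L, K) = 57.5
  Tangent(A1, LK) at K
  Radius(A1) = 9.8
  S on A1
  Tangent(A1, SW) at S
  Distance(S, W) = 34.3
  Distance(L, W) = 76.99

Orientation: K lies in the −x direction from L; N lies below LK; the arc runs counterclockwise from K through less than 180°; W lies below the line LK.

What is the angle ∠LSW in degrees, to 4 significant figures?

91.35°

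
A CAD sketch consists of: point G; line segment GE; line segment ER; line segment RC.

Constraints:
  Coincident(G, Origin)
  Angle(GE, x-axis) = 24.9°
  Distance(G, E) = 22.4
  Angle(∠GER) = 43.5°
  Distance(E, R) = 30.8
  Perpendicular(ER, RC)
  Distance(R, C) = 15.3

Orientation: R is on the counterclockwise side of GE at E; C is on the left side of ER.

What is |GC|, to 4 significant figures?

14.55

∠GER = 43.5°, so ER runs at 24.9° + (180° − 43.5°) = 161.4° from the x-axis; with |ER| = 30.8, R = E + 30.8·(cos 161.4°, sin 161.4°) = (-8.873, 19.26). ER ⟂ RC; with |RC| = 15.3 on the left of ER, C = R + 15.3·(-0.3190, -0.9478) = (-13.75, 4.754). Then |GC| = |C − G| = 14.55.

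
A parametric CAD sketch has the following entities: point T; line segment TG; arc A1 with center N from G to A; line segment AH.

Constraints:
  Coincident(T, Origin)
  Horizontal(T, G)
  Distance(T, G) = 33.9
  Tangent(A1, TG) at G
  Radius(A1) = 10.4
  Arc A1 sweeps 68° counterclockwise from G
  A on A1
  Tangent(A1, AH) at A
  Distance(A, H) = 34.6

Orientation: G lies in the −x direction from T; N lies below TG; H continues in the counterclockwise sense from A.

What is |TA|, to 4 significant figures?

44.03

T is at the origin; TG is horizontal with |TG| = 33.9 and G on the −x side, so G = (-33.90, 0.000). Tangency of A1 to TG means the radius NG is perpendicular to TG, so N = G + (0, -10.4) = (-33.90, -10.40). On A1, G sits at bearing 90° from N; a 68° counterclockwise sweep puts A at bearing 158°, so A = N + 10.4·(cos 158°, sin 158°) = (-43.54, -6.504). Then |TA| = |A − T| = 44.03.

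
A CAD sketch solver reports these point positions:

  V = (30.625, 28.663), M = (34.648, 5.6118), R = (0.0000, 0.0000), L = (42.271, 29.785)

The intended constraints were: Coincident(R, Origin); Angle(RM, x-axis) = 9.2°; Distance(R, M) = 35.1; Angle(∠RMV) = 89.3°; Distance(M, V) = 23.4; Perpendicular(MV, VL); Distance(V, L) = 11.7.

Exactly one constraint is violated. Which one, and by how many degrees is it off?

Perpendicular(MV, VL) — off by 4.40°.

R = (0.00, 0.00) ✓; RM at 9.200° ✓; |RM| = 35.10 ✓; ∠RMV = 89.30° ✓; |MV| = 23.40 ✓; ∠(MV, VL) = 94.40° ✗; |VL| = 11.70 ✓.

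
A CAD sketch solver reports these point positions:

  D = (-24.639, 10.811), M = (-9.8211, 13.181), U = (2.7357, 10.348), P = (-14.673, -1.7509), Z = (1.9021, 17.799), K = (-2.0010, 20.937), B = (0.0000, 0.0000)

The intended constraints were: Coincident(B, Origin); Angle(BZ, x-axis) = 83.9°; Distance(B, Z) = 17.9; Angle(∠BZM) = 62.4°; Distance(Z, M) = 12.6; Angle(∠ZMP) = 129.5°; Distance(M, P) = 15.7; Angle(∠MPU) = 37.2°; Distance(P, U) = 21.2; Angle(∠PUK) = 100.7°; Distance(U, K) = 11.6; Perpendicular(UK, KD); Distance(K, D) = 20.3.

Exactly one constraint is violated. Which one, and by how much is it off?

Distance(K, D) = 20.3 — off by 4.50.

B = (0.00, 0.00) ✓; BZ at 83.90° ✓; |BZ| = 17.90 ✓; ∠BZM = 62.40° ✓; |ZM| = 12.60 ✓; ∠ZMP = 129.5° ✓; |MP| = 15.70 ✓; ∠MPU = 37.20° ✓; |PU| = 21.20 ✓; ∠PUK = 100.7° ✓; |UK| = 11.60 ✓; ∠(UK, KD) = 90.00° ✓; |KD| = 24.80 ✗.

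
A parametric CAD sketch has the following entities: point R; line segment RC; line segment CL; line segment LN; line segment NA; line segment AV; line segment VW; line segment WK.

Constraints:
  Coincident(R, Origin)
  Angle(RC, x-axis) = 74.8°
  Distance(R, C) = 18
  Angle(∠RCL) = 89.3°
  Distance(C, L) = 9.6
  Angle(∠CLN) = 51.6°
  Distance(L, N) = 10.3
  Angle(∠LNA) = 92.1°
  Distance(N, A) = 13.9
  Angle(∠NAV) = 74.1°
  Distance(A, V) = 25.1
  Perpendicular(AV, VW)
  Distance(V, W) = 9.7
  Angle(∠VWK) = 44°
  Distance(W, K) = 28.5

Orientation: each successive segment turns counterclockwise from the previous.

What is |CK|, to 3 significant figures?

15.9

R is at the origin; RC runs at 74.8° with length 18.0, so C = (4.72, 17.4). ∠RCL = 89.3° gives CL at 166° from the x-axis; with |CL| = 9.6, L = (-4.57, 19.8). ∠CLN = 51.6° gives LN at -66.1° from the x-axis; with |LN| = 10.3, N = (-0.402, 10.4). ∠LNA = 92.1° gives NA at 21.8° from the x-axis; with |NA| = 13.9, A = (12.5, 15.5). ∠NAV = 74.1° gives AV at 128° from the x-axis; with |AV| = 25.1, V = (-2.85, 35.4). The perpendicularity gives VW at right angles to AV, so VW runs at -142°; with |VW| = 9.7, W = (-10.5, 29.4). ∠VWK = 44.0° gives WK at -6.30° from the x-axis; with |WK| = 28.5, K = (17.8, 26.3). Then |CK| = |K − C| = 15.9.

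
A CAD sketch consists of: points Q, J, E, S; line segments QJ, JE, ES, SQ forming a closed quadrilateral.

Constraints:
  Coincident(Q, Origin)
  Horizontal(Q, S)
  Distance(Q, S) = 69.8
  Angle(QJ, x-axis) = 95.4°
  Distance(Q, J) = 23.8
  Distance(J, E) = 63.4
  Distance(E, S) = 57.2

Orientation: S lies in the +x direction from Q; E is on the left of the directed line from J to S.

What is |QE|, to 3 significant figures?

76.2

Checks: |JE| = 63.40 ✓; |ES| = 57.20 ✓.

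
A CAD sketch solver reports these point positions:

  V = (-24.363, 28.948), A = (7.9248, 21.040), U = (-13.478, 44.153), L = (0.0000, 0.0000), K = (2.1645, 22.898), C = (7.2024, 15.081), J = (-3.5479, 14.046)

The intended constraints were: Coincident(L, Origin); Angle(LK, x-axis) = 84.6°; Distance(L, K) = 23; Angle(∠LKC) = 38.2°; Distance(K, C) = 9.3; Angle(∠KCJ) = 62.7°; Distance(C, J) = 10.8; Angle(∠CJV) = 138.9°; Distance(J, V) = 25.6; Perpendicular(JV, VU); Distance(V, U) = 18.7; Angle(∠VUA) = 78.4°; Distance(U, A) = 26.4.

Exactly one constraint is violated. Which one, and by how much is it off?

Distance(U, A) = 26.4 — off by 5.10.

L = (0.00, 0.00) ✓; LK at 84.60° ✓; |LK| = 23.00 ✓; ∠LKC = 38.20° ✓; |KC| = 9.300 ✓; ∠KCJ = 62.70° ✓; |CJ| = 10.80 ✓; ∠CJV = 138.9° ✓; |JV| = 25.60 ✓; ∠(JV, VU) = 90.00° ✓; |VU| = 18.70 ✓; ∠VUA = 78.40° ✓; |UA| = 31.50 ✗.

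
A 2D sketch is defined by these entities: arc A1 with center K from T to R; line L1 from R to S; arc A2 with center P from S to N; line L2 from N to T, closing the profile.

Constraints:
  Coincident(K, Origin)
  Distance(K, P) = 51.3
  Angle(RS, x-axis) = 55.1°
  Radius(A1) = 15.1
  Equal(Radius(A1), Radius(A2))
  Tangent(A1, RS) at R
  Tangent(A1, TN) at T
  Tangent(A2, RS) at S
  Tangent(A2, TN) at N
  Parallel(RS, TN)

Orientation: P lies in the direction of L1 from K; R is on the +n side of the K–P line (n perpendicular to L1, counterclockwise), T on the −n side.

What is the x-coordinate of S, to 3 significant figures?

17.0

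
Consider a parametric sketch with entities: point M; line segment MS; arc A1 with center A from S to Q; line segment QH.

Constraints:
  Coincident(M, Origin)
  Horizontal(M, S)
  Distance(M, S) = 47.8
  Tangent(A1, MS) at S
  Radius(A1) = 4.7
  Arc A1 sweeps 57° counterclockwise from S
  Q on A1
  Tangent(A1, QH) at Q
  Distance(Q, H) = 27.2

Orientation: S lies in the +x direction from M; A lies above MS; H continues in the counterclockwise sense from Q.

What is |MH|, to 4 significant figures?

71.08

M is at the origin; M and S share the same y with |MS| = 47.8 and S on the +x side, so S = (47.80, 0.000). A1 meets MS tangentially, so AS is at right angles to MS, so A = S + (0, 4.7) = (47.80, 4.700). On A1, S sits at bearing -90° from A; a 57° counterclockwise sweep puts Q at bearing -33°, so Q = A + 4.7·(cos -33°, sin -33°) = (51.74, 2.140). Tangency of A1 to QH means the radius AQ is perpendicular to QH, so QH runs along (−sin -33°, cos -33°); with |QH| = 27.2, H = (66.56, 24.95). Then |MH| = |H − M| = 71.08.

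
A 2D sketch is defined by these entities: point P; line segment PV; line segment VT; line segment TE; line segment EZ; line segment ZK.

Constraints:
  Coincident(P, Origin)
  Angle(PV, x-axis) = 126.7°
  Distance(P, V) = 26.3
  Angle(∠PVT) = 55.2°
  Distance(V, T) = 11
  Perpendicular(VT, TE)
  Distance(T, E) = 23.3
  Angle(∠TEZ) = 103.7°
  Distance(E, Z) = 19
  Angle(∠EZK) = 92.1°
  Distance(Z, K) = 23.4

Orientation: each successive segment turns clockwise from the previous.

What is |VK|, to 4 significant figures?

14.81

P is at the origin; PV runs at 126.7° with length 26.3, so V = (-15.72, 21.09). ∠PVT = 55.2° gives VT at 1.900° from the x-axis; with |VT| = 11.0, T = (-4.724, 21.45). VT ⟂ TE, so TE runs at -88.10°; with |TE| = 23.3, E = (-3.951, -1.836). ∠TEZ = 103.7° gives EZ at -164.4° from the x-axis; with |EZ| = 19.0, Z = (-22.25, -6.945). ∠EZK = 92.1° gives ZK at 107.7° from the x-axis; with |ZK| = 23.4, K = (-29.37, 15.35). Then |VK| = |K − V| = 14.81.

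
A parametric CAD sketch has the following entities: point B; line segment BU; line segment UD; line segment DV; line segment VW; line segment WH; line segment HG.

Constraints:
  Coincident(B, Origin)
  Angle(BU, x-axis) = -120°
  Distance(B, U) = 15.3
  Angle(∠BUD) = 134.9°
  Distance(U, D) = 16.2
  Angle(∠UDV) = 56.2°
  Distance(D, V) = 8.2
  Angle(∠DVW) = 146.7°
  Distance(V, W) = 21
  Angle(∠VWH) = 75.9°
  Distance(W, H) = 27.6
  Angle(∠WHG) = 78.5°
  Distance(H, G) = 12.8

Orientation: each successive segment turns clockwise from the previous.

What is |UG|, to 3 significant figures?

11.7

∠VWH = 75.9° gives WH at -66.3° from the x-axis; with |WH| = 27.6, H = (7.04, -22.1). ∠WHG = 78.5° gives HG at -168° from the x-axis; with |HG| = 12.8, G = (-5.47, -24.8). Then |UG| = |G − U| = 11.7.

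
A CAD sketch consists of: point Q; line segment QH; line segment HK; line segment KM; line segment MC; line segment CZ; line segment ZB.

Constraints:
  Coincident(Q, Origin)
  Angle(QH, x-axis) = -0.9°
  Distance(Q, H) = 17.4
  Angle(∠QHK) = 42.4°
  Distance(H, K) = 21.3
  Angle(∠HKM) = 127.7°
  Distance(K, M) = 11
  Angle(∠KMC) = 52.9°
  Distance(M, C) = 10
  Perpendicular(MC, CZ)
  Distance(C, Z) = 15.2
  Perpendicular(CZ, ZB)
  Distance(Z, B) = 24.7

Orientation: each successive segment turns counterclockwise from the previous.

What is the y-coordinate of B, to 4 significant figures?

33.76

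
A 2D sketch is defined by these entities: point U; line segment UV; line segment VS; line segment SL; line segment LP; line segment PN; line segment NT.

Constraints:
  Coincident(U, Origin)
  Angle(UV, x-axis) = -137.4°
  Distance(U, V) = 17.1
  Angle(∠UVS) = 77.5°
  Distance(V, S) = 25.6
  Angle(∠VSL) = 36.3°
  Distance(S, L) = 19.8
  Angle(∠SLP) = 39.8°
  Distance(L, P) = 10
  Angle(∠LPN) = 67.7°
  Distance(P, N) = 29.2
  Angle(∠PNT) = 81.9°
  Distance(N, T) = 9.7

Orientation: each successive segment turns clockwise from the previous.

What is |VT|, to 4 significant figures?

38.96

∠LPN = 67.7° gives PN at 83.90° from the x-axis; with |PN| = 29.2, N = (-13.78, 28.89). ∠PNT = 81.9° gives NT at -14.20° from the x-axis; with |NT| = 9.7, T = (-4.378, 26.51). Then |VT| = |T − V| = 38.96.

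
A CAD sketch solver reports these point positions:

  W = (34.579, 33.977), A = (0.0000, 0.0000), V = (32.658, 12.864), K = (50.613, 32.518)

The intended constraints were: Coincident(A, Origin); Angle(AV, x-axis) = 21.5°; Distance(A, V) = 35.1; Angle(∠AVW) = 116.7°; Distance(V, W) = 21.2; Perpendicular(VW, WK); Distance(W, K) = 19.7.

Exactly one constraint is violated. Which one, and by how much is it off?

Distance(W, K) = 19.7 — off by 3.60.

A = (0.00, 0.00) ✓; AV at 21.50° ✓; |AV| = 35.10 ✓; ∠AVW = 116.7° ✓; |VW| = 21.20 ✓; ∠(VW, WK) = 90.00° ✓; |WK| = 16.10 ✗.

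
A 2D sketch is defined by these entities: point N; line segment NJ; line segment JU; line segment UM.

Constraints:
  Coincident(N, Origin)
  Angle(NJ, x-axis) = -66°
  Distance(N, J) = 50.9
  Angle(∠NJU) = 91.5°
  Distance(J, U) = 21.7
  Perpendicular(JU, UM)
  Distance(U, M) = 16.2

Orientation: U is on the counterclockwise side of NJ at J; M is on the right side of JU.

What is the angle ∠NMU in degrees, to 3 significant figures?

18.9°

N is at the origin; NJ runs at -66.0° with length 50.9, so J = 50.9·(cos -66.0°, sin -66.0°) = (20.7, -46.5). ∠NJU = 91.5°, so JU runs at -66.0° + (180° − 91.5°) = 22.5° from the x-axis; with |JU| = 21.7, U = J + 21.7·(cos 22.5°, sin 22.5°) = (40.8, -38.2). JU is perpendicular to UM; with |UM| = 16.2 on the right of JU, M = U + 16.2·(0.383, -0.924) = (47.0, -53.2). Then cos ∠NMU = MN·MU / (|MN||MU|), giving 18.9°.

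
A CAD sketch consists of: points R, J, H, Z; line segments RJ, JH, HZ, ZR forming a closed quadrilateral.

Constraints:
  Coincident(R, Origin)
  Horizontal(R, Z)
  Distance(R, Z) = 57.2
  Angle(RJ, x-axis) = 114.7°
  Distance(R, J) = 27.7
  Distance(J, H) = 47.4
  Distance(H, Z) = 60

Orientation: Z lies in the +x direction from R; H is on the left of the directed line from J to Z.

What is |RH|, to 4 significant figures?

58.88

R is at the origin; RZ is horizontal with |RZ| = 57.2 and Z in +x, so Z = (57.2, 0). RJ runs at 114.7° with |RJ| = 27.7, so J = (-11.57, 25.17). H is determined by |JH| = 47.4 and |HZ| = 60.0 together: it lies at the intersection of circle(J, 47.4) and circle(Z, 60.0). With |JZ| = 73.23, the foot of the radical line on JZ is 27.38 from J and the perpendicular offset is √(47.4² − 27.38²) = 38.69. Taking the left-of-JZ solution: H = (27.43, 52.10).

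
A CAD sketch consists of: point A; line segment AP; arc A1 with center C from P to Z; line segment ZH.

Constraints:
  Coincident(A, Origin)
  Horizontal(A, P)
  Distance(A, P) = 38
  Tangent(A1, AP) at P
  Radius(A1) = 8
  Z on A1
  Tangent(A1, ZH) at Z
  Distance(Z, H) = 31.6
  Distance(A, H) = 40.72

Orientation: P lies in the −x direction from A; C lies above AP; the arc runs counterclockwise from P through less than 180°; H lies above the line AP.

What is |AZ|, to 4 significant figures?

30.91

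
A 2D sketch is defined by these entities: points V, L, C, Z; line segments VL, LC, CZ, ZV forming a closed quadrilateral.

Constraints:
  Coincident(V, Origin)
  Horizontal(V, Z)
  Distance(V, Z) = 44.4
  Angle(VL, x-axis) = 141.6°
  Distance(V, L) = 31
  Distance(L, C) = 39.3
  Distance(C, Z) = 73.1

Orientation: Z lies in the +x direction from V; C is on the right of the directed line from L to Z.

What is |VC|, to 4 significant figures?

32.74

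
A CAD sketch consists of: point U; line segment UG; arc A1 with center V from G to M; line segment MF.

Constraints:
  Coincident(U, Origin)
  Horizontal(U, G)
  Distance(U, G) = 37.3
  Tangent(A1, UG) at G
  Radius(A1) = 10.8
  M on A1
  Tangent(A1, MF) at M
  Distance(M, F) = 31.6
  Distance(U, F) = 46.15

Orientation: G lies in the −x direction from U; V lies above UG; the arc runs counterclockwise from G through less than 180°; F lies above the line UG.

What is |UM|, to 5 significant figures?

28.174

Checks: |VM| = 10.80 ✓; ∠(VM, MF) = 90.00° ✓; |MF| = 31.60 ✓; |UF| = 46.15 ✓.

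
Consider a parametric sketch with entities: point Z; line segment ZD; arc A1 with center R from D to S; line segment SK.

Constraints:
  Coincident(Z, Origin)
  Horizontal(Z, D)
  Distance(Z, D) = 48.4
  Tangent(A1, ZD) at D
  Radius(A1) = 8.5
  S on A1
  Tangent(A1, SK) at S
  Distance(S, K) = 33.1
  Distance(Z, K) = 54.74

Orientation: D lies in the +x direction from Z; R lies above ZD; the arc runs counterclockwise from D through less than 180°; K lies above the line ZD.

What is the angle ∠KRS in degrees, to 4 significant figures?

75.60°

Z is at the origin; Z and D share the same y with |ZD| = 48.4 and D on the +x side, so D = (48.40, 0.000). Since A1 is tangent to ZD there, RD ⟂ ZD, so R = D + (0, 8.5) = (48.40, 8.500). Since RS ⟂ SK (tangency), |RK| = √(8.5² + 33.1²) = 34.17 regardless of where S sits on A1. So K lies on both circle(Z, 54.74) and circle(R, 34.17); the above-ZD intersection is K = (36.70, 40.61). S is the foot of the tangent from K: S = (55.41, 13.30).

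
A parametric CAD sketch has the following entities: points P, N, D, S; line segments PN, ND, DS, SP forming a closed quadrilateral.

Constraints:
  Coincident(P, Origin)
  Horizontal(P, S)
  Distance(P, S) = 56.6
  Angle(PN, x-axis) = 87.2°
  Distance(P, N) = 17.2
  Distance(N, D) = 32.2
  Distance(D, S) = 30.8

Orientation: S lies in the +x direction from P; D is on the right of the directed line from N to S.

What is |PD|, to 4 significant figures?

26.12

P is at the origin; P and S share the same y with |PS| = 56.6 and S in +x, so S = (56.6, 0). PN runs at 87.2° with |PN| = 17.2, so N = (0.8402, 17.18). D is determined by |ND| = 32.2 and |DS| = 30.8 together: it lies at the intersection of circle(N, 32.2) and circle(S, 30.8). With |NS| = 58.35, the foot of the radical line on NS is 29.93 from N and the perpendicular offset is √(32.2² − 29.93²) = 11.88. Taking the right-of-NS solution: D = (25.94, -2.985).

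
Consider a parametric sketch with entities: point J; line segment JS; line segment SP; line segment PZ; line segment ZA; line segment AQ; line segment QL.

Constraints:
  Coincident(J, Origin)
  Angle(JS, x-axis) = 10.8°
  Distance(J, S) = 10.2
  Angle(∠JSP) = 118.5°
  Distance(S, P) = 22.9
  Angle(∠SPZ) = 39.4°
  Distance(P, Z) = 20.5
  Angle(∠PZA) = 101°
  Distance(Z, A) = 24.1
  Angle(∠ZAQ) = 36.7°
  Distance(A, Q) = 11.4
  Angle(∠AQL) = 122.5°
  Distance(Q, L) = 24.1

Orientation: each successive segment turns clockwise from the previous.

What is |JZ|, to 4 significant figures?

12.59

J is at the origin; JS runs at 10.8° with length 10.2, so S = (10.02, 1.911). ∠JSP = 118.5° gives SP at -50.70° from the x-axis; with |SP| = 22.9, P = (24.52, -15.81). ∠SPZ = 39.4° gives PZ at 168.7° from the x-axis; with |PZ| = 20.5, Z = (4.421, -11.79). Then |JZ| = |Z − J| = 12.59.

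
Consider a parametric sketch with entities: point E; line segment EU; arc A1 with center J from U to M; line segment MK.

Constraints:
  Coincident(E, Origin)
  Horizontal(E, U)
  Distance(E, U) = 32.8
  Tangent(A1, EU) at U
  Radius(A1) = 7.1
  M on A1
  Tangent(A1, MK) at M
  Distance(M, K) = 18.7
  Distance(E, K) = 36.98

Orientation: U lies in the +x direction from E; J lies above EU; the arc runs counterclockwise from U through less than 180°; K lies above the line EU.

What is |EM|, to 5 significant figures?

39.988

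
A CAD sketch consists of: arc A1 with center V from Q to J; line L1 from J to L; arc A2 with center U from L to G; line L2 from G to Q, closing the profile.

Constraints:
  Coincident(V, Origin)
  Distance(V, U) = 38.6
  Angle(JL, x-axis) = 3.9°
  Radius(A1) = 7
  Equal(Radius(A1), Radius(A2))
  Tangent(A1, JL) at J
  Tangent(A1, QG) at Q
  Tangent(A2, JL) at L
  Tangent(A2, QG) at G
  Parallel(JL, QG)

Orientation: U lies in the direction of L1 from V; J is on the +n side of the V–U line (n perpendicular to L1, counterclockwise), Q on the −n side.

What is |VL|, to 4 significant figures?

39.23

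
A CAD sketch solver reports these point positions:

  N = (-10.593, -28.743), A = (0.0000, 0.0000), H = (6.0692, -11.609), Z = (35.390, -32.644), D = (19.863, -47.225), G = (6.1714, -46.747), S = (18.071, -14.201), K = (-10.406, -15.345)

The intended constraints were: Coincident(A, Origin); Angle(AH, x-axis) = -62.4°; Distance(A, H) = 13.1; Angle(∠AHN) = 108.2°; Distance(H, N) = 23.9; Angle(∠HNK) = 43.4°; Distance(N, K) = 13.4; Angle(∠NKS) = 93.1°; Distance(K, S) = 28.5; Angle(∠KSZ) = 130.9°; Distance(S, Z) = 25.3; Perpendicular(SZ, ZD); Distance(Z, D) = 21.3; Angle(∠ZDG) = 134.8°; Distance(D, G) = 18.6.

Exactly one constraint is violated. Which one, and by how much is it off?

Distance(D, G) = 18.6 — off by 4.90.

A = (0.00, 0.00) ✓; AH at -62.40° ✓; |AH| = 13.10 ✓; ∠AHN = 108.2° ✓; |HN| = 23.90 ✓; ∠HNK = 43.40° ✓; |NK| = 13.40 ✓; ∠NKS = 93.10° ✓; |KS| = 28.50 ✓; ∠KSZ = 130.9° ✓; |SZ| = 25.30 ✓; ∠(SZ, ZD) = 90.00° ✓; |ZD| = 21.30 ✓; ∠ZDG = 134.8° ✓; |DG| = 13.70 ✗.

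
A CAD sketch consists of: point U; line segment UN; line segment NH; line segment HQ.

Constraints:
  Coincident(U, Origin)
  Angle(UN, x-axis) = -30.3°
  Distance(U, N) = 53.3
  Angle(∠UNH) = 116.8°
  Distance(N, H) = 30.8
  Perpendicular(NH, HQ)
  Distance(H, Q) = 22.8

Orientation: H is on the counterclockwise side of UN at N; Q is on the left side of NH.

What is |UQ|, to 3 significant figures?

60.2

U is at the origin; UN runs at -30.3° with length 53.3, so N = 53.3·(cos -30.3°, sin -30.3°) = (46.0, -26.9). ∠UNH = 116.8°, so NH runs at -30.3° + (180° − 116.8°) = 32.9° from the x-axis; with |NH| = 30.8, H = N + 30.8·(cos 32.9°, sin 32.9°) = (71.9, -10.2). NH is perpendicular to HQ; with |HQ| = 22.8 on the left of NH, Q = H + 22.8·(-0.543, 0.840) = (59.5, 8.98). Then |UQ| = |Q − U| = 60.2.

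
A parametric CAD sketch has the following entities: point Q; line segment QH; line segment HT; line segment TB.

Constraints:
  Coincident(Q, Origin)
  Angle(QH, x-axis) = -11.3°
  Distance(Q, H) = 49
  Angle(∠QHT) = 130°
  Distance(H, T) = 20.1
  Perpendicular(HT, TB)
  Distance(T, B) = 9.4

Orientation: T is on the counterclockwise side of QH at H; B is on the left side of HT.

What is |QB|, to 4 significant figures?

58.77

Q is at the origin; QH runs at -11.3° with length 49.0, so H = 49.0·(cos -11.3°, sin -11.3°) = (48.05, -9.601). ∠QHT = 130.0°, so HT runs at -11.3° + (180° − 130.0°) = 38.70° from the x-axis; with |HT| = 20.1, T = H + 20.1·(cos 38.70°, sin 38.70°) = (63.74, 2.966). HT is perpendicular to TB; with |TB| = 9.4 on the left of HT, B = T + 9.4·(-0.6252, 0.7804) = (57.86, 10.30). Then |QB| = |B − Q| = 58.77.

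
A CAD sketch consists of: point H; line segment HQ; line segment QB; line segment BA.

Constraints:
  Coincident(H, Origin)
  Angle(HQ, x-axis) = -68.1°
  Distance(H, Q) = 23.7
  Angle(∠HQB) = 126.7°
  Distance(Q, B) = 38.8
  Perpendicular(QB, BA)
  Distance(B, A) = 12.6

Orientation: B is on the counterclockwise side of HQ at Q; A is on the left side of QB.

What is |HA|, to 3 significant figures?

53.3

∠HQB = 126.7°, so QB runs at -68.1° + (180° − 126.7°) = -14.8° from the x-axis; with |QB| = 38.8, B = Q + 38.8·(cos -14.8°, sin -14.8°) = (46.4, -31.9). QB is perpendicular to BA; with |BA| = 12.6 on the left of QB, A = B + 12.6·(0.255, 0.967) = (49.6, -19.7). Then |HA| = |A − H| = 53.3.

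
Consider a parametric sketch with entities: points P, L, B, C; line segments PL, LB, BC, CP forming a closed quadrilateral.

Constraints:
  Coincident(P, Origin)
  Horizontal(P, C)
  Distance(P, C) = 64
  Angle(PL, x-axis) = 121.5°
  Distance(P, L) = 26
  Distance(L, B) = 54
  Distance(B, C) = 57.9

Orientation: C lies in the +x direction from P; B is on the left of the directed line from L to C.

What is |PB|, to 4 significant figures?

59.26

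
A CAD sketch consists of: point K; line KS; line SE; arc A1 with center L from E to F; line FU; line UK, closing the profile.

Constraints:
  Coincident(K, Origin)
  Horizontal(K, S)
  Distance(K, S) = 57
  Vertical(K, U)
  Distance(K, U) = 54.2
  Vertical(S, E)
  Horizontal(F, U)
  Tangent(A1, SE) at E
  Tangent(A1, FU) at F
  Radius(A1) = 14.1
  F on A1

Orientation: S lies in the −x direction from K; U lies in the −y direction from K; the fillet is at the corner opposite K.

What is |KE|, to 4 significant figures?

69.69

The virtual corner opposite K is at (-57.00, -54.20). Since A1 is tangent to SE there, LE ⟂ SE and the tangent condition forces LF to be normal to FU, with radius 14.1, so the center L sits 14.1 in from both sides at L = (-42.90, -40.10). That places the tangent points at E = (-57.00, -40.10) on SE and F = (-42.90, -54.20) on FU. Then |KE| = |E − K| = 69.69.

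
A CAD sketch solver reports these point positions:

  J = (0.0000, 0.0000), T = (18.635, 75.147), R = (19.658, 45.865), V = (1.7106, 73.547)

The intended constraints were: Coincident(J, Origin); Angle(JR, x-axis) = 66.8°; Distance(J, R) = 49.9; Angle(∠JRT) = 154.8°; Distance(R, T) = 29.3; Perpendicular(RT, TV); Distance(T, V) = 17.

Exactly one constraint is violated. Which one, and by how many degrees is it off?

Perpendicular(RT, TV) — off by 3.40°.

J = (0.00, 0.00) ✓; JR at 66.80° ✓; |JR| = 49.90 ✓; ∠JRT = 154.8° ✓; |RT| = 29.30 ✓; ∠(RT, TV) = 93.40° ✗; |TV| = 17.00 ✓.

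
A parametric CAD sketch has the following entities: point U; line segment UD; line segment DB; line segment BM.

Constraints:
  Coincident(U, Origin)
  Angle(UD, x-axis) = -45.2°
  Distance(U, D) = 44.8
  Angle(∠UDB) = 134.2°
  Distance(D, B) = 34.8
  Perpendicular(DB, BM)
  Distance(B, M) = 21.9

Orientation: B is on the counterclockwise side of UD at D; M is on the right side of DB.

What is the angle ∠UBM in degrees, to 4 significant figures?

115.9°

∠UDB = 134.2°, so DB runs at -45.2° + (180° − 134.2°) = 0.6000° from the x-axis; with |DB| = 34.8, B = D + 34.8·(cos 0.6000°, sin 0.6000°) = (66.37, -31.42). DB is perpendicular to BM; with |BM| = 21.9 on the right of DB, M = B + 21.9·(0.01047, -0.9999) = (66.60, -53.32). Then cos ∠UBM = BU·BM / (|BU||BM|), giving 115.9°.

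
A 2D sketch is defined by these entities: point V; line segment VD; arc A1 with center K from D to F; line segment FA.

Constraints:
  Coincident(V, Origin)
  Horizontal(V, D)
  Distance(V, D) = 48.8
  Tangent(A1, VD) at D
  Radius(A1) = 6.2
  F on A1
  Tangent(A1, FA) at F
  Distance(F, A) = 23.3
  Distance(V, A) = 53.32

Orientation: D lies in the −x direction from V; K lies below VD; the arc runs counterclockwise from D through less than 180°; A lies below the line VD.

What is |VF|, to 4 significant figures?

55.10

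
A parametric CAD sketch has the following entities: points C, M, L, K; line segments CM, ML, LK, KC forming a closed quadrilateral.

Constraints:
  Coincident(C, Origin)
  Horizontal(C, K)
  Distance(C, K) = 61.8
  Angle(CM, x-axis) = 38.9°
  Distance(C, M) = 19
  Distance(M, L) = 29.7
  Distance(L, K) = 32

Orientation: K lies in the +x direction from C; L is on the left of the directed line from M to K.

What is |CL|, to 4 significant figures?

48.39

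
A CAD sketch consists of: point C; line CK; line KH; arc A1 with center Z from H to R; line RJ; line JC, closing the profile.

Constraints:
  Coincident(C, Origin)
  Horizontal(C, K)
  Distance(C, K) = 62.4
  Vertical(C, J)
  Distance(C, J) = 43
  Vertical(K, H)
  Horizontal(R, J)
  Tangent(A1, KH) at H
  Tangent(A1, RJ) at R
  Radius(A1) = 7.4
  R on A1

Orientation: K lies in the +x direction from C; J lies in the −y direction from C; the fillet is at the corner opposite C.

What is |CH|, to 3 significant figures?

71.8

C is at the origin; CK is horizontal with |CK| = 62.4 and K on the +x side, so K = (62.4, 0.00). C and J share the same x with |CJ| = 43.0 and J on the −y side, so J = (0.00, -43.0). The virtual corner opposite C is at (62.4, -43.0). Tangency of A1 to KH means the radius ZH is perpendicular to KH and since A1 is tangent to RJ there, ZR ⟂ RJ, with radius 7.4, so the center Z sits 7.4 in from both sides at Z = (55.0, -35.6). That places the tangent points at H = (62.4, -35.6) on KH and R = (55.0, -43.0) on RJ. Then |CH| = |H − C| = 71.8.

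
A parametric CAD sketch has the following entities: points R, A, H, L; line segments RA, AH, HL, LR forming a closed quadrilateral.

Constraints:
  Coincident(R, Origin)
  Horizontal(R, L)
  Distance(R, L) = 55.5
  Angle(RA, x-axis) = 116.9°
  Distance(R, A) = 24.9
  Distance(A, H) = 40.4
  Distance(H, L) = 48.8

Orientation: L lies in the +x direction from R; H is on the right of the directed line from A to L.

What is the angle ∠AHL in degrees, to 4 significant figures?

103.7°

Checks: R.y = 0.00, L.y = 0.00 ✓; |AH| = 40.40 ✓; |HL| = 48.80 ✓.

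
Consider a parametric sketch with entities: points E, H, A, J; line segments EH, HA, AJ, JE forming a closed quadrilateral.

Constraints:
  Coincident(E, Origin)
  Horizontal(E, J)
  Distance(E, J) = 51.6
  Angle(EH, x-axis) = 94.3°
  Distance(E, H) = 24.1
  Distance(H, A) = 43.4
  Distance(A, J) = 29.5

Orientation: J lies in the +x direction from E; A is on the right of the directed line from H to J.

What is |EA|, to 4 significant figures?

26.42

E is at the origin; E and J share the same y with |EJ| = 51.6 and J in +x, so J = (51.6, 0). EH runs at 94.3° with |EH| = 24.1, so H = (-1.807, 24.03). A is determined by |HA| = 43.4 and |AJ| = 29.5 together: it lies at the intersection of circle(H, 43.4) and circle(J, 29.5). With |HJ| = 58.56, the foot of the radical line on HJ is 37.93 from H and the perpendicular offset is √(43.4² − 37.93²) = 21.09. Taking the right-of-HJ solution: A = (24.13, -10.76).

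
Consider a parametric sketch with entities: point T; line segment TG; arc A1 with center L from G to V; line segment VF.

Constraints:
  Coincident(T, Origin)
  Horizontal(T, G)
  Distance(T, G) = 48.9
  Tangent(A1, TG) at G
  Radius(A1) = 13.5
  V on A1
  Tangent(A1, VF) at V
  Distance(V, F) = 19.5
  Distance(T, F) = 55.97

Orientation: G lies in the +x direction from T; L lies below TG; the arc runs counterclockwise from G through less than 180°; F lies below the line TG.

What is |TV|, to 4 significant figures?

40.35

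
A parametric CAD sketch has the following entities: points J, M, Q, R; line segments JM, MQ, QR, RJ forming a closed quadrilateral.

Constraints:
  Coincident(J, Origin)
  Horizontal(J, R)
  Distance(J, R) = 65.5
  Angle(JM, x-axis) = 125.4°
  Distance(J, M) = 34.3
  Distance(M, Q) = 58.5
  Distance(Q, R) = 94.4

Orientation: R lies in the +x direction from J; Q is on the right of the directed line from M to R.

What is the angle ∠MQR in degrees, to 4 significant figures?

67.29°

J is at the origin; J and R share the same y with |JR| = 65.5 and R in +x, so R = (65.5, 0). JM runs at 125.4° with |JM| = 34.3, so M = (-19.87, 27.96). Q is determined by |MQ| = 58.5 and |QR| = 94.4 together: it lies at the intersection of circle(M, 58.5) and circle(R, 94.4). With |MR| = 89.83, the foot of the radical line on MR is 14.36 from M and the perpendicular offset is √(58.5² − 14.36²) = 56.71. Taking the right-of-MR solution: Q = (-23.87, -30.40).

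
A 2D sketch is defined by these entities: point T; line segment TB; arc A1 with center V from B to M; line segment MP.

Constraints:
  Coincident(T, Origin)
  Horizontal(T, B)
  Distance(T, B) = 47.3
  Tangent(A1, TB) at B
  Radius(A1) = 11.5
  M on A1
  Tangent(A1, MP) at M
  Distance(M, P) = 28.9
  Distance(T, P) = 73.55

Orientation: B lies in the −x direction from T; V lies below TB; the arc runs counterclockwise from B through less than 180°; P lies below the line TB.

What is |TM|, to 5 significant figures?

59.528

Checks: |VM| = 11.50 ✓; ∠(VM, MP) = 90.00° ✓; |MP| = 28.90 ✓; |TP| = 73.55 ✓.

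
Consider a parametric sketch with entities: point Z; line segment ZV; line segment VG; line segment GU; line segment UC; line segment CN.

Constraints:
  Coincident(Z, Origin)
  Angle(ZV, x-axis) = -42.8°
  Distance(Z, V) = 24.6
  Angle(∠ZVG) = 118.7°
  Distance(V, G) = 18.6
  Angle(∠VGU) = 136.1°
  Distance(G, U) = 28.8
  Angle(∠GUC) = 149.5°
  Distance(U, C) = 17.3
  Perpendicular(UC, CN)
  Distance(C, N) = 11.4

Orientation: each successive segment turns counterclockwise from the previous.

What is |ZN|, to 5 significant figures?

48.361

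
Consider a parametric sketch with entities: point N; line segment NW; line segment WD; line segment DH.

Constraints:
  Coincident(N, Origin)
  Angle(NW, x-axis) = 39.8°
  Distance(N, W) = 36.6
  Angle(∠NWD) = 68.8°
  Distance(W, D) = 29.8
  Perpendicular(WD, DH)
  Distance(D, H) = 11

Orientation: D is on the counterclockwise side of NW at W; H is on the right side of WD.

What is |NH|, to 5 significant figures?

48.067

N is at the origin; NW runs at 39.8° with length 36.6, so W = 36.6·(cos 39.8°, sin 39.8°) = (28.119, 23.428). ∠NWD = 68.8°, so WD runs at 39.8° + (180° − 68.8°) = 151.00° from the x-axis; with |WD| = 29.8, D = W + 29.8·(cos 151.00°, sin 151.00°) = (2.0555, 37.875). WD ⟂ DH; with |DH| = 11.0 on the right of WD, H = D + 11.0·(0.48481, 0.87462) = (7.3884, 47.496). Then |NH| = |H − N| = 48.067.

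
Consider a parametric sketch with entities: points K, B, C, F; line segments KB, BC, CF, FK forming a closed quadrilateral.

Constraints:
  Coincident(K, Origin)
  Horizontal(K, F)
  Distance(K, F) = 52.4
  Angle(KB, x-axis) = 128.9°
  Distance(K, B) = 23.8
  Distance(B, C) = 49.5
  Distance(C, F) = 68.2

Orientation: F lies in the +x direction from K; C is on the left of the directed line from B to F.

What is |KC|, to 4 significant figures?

59.53

K is at the origin; KF is horizontal with |KF| = 52.4 and F in +x, so F = (52.4, 0). KB runs at 128.9° with |KB| = 23.8, so B = (-14.95, 18.52). C is determined by |BC| = 49.5 and |CF| = 68.2 together: it lies at the intersection of circle(B, 49.5) and circle(F, 68.2). With |BF| = 69.85, the foot of the radical line on BF is 19.17 from B and the perpendicular offset is √(49.5² − 19.17²) = 45.64. Taking the left-of-BF solution: C = (15.64, 57.44).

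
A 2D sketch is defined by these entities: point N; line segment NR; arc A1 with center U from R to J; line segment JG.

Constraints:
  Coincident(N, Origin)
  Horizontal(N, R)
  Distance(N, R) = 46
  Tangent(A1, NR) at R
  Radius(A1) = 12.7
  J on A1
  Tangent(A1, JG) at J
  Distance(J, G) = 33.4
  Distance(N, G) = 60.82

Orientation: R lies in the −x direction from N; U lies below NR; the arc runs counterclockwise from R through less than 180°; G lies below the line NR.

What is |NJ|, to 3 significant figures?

59.9

N is at the origin; NR is horizontal with |NR| = 46.0 and R on the −x side, so R = (-46.0, 0.00). A1 meets NR tangentially, so UR is at right angles to NR, so U = R + (0, -12.7) = (-46.0, -12.7). Since UJ ⟂ JG (tangency), |UG| = √(12.7² + 33.4²) = 35.7 regardless of where J sits on A1. So G lies on both circle(N, 60.82) and circle(U, 35.7); the below-NR intersection is G = (-38.0, -47.5). J is the foot of the tangent from G: J = (-56.6, -19.8).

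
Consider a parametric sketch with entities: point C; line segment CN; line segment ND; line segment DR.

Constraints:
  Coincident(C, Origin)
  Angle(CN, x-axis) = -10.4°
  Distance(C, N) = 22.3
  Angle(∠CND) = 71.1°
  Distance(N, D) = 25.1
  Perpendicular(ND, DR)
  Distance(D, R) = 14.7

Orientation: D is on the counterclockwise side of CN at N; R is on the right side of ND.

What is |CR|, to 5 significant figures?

40.013

C is at the origin; CN runs at -10.4° with length 22.3, so N = 22.3·(cos -10.4°, sin -10.4°) = (21.934, -4.0256). ∠CND = 71.1°, so ND runs at -10.4° + (180° − 71.1°) = 98.500° from the x-axis; with |ND| = 25.1, D = N + 25.1·(cos 98.500°, sin 98.500°) = (18.224, 20.799). ND ⟂ DR; with |DR| = 14.7 on the right of ND, R = D + 14.7·(0.98902, 0.14781) = (32.762, 22.972). Then |CR| = |R − C| = 40.013.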